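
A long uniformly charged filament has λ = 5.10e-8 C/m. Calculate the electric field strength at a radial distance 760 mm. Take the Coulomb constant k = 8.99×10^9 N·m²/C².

Choose a coaxial cylinder of radius r = 760 mm (arbitrary length L) as the Gaussian surface.
Q_enc = λL, so λ_enc = 5.10e-8 C/m.
By Gauss's law (flux through the curved wall only), E·2πrL = λ_enc L/ε₀.
E = 2k|λ_enc|/r = 2(8.99×10^9)(5.10×10^-8)/(0.76) = 1.21e3 N/C.

1.21×10^3 N/C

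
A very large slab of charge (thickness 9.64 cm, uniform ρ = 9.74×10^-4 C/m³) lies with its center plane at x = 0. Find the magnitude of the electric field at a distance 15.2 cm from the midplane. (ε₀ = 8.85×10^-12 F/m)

The point |x| = 15.2 cm lies outside the slab (half-thickness 0.0482 m). A symmetric pillbox spanning the full slab encloses Q_enc = ρ·d·A.
Flux = 2EA ⇒ E = |ρ|d/(2ε₀), independent of distance outside.
E = (9.74e-4)(0.0964)/(2·8.85×10^-12) = 5.30e6 N/C.

|E| ≈ 5.30×10^6 N/C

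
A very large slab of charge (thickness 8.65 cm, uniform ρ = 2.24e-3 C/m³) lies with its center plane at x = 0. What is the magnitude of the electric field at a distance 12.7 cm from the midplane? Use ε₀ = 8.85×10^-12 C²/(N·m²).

The point |x| = 12.7 cm lies outside the slab (half-thickness 0.04325 m). A symmetric pillbox spanning the full slab encloses Q_enc = ρ·d·A.
Flux = 2EA ⇒ E = |ρ|d/(2ε₀), independent of distance outside.
E = (2.24×10^-3)(0.0865)/(2·8.85×10^-12) = 1.09×10^7 N/C.

E ≈ 1.09×10^7 N/C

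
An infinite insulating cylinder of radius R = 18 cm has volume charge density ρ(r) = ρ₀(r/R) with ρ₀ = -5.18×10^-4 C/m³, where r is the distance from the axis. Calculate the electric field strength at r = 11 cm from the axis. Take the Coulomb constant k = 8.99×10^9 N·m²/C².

|E| ≈ 1.31×10^6 V/m

Take a coaxial cylindrical Gaussian surface of radius r = 11 cm and length L (r < R).
Integrating ρ over the cross-section to radius r: λ_enc = (2πρ₀/R) ∫₀^r r'^2 dr' = 2πρ₀ r^3/(3·R) = -8.022×10^-6 C/m.
Since E is radial and uniform over the curved surface, Φ = E·2πrL = Q_enc/ε₀ = λ_enc L/ε₀.
E = 2k|λ_enc|/r = 2(8.99×10^9)(8.022×10^-6)/(0.11) = 1.31×10^6 N/C.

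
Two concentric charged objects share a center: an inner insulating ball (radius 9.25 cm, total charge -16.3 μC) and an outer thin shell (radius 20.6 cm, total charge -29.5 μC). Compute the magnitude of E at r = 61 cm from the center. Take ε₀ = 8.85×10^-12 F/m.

E ≈ 1.11e6 V/m

Take a concentric spherical Gaussian surface of radius r = 61 cm (r > 20.6 cm, enclosing both).
Q_enc = (-16.3 μC) + (-29.5 μC) = -4.58e-5 C.
Since E is radial and uniform over the Gaussian sphere, Φ = E·4πr² = Q_enc/ε₀.
E = |Q_enc|/(4πε₀r²) = (4.58e-5)/(4π·8.85×10^-12·(0.61)²) = 1.11×10^6 N/C.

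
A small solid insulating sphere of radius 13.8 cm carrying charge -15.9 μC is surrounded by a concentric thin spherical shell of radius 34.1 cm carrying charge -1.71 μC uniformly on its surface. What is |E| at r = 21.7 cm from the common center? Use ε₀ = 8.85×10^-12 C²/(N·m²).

|E| ≈ 3.04×10^6 N/C

Symmetry ⇒ E = E(r) r̂. Gaussian sphere of radius r = 21.7 cm (between the bodies, 13.8 cm < r < 34.1 cm).
The shell at 34.1 cm lies outside the Gaussian surface, so Q_enc = -15.9 μC = -1.59e-5 C.
Gauss's law: E·4πr² = Q_enc/ε₀.
E = |Q_enc|/(4πε₀r²) = (1.59e-5)/(4π·8.85×10^-12·(0.217)²) = 3.04×10^6 N/C.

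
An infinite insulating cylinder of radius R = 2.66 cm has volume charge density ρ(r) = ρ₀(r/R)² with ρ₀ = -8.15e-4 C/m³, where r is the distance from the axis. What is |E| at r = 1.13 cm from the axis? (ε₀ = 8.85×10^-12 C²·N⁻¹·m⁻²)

Coaxial Gaussian cylinder, radius r = 1.13 cm, length L (r < R).
Integrating ρ over the cross-section to radius r: λ_enc = (2πρ₀/R²) ∫₀^r r'^3 dr' = 2πρ₀ r^4/(4·R²) = -2.95×10^-8 C/m.
By Gauss's law (flux through the curved wall only), E·2πrL = λ_enc L/ε₀.
E = |λ_enc|/(2πε₀r) = (2.95×10^-8)/(2π·8.85×10^-12·0.0113) = 4.69×10^4 N/C.

|E| ≈ 4.69e4 V/m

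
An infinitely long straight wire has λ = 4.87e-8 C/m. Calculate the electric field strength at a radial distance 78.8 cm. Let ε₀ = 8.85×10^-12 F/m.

Take a coaxial cylindrical Gaussian surface of radius r = 78.8 cm and length L.
Q_enc = λL, so λ_enc = 4.87×10^-8 C/m.
By Gauss's law (flux through the curved wall only), E·2πrL = λ_enc L/ε₀.
E = |λ_enc|/(2πε₀r) = (4.87×10^-8)/(2π·8.85×10^-12·0.788) = 1.11×10^3 N/C.

1.11×10^3 V/m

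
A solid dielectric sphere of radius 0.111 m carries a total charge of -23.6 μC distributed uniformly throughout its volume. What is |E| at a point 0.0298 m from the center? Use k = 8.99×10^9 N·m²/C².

|E| ≈ 4.62e6 V/m

By spherical symmetry E is radial; choose a Gaussian sphere of radius r = 0.0298 m (r < R).
For a uniform sphere the enclosed fraction is (r/R)³, so Q_enc = (-23.6 μC)(0.0298/0.111)³ = -4.567×10^-7 C.
Applying ∮E·dA = Q_enc/ε₀ with Φ = E(4πr²):
E = k|Q_enc|/r² = (8.99×10^9)(4.567e-7)/(0.0298)² = 4.62×10^6 N/C.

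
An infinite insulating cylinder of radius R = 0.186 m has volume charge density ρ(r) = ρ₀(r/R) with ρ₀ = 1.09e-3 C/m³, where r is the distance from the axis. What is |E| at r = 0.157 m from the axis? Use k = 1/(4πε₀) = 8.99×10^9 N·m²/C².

E ≈ 5.44e6 V/m

By cylindrical symmetry E is radial; use a coaxial Gaussian cylinder of radius 0.157 m and length L (r < R).
Integrating ρ over the cross-section to radius r: λ_enc = (2πρ₀/R) ∫₀^r r'^2 dr' = 2πρ₀ r^3/(3·R) = 4.75×10^-5 C/m.
Applying ∮E·dA = Q_enc/ε₀ with the end caps contributing no flux:
E = 2k|λ_enc|/r = 2(8.99×10^9)(4.75×10^-5)/(0.157) = 5.44e6 N/C.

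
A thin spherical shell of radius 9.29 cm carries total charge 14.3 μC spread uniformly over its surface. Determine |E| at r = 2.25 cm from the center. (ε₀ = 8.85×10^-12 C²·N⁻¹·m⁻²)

Use a concentric Gaussian sphere at r = 2.25 cm (inside the shell, r < 9.29 cm).
All the charge is outside the Gaussian surface: Q_enc = 0, hence E = 0 everywhere inside the shell.

E = 0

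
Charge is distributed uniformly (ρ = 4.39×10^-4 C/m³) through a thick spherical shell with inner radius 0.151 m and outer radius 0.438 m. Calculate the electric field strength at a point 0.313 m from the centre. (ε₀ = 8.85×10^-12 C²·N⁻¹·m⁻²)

Symmetry ⇒ E = E(r) r̂. Gaussian sphere of radius r = 0.313 m (within the shell material, 0.151 m < r < 0.438 m).
Enclosed charge is the volume from a to r: Q_enc = (4π/3)ρ(r³ − a³) = 5.006×10^-5 C.
Since E is radial and uniform over the Gaussian sphere, Φ = E·4πr² = Q_enc/ε₀.
E = |Q_enc|/(4πε₀r²) = (5.006e-5)/(4π·8.85×10^-12·(0.313)²) = 4.59×10^6 N/C.

E ≈ 4.59×10^6 N/C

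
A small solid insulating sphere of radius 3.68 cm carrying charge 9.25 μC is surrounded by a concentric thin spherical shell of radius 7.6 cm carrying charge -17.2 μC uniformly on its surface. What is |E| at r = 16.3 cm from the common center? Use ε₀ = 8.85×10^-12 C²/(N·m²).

E = 2.69×10^6 N/C

By spherical symmetry E is radial; choose a Gaussian sphere of radius r = 16.3 cm (r > 7.6 cm, enclosing both).
Q_enc = (9.25 μC) + (-17.2 μC) = -7.95×10^-6 C.
Applying ∮E·dA = Q_enc/ε₀ with Φ = E(4πr²):
E = |Q_enc|/(4πε₀r²) = (7.95×10^-6)/(4π·8.85×10^-12·(0.163)²) = 2.69×10^6 N/C.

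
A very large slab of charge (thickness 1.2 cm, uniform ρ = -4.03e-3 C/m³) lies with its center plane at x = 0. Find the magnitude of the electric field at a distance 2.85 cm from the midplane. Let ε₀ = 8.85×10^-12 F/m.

2.73×10^6 N/C

The point |x| = 2.85 cm lies outside the slab (half-thickness 0.006 m). A symmetric pillbox spanning the full slab encloses Q_enc = ρ·d·A.
Flux = 2EA ⇒ E = |ρ|d/(2ε₀), independent of distance outside.
E = (4.03×10^-3)(0.012)/(2·8.85×10^-12) = 2.73×10^6 N/C.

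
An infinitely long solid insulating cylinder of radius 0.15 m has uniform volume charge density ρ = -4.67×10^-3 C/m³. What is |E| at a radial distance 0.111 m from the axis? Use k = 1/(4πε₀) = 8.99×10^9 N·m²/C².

|E| ≈ 2.93e7 V/m

By cylindrical symmetry E is radial; use a coaxial Gaussian cylinder of radius 0.111 m and length L (r < R).
Charge inside radius r per length L is ρ·πr²·L, so λ_enc = ρπr² = -1.808×10^-4 C/m.
Gauss's law: E·2πrL = λ_enc L/ε₀.
E = 2k|λ_enc|/r = 2(8.99×10^9)(1.808×10^-4)/(0.111) = 2.93×10^7 N/C.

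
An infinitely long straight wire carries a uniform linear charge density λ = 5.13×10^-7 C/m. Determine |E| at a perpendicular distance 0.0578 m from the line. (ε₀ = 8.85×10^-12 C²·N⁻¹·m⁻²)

Choose a coaxial cylinder of radius r = 0.0578 m (arbitrary length L) as the Gaussian surface.
Q_enc = λL, so λ_enc = 5.13×10^-7 C/m.
Gauss's law: E·2πrL = λ_enc L/ε₀.
E = |λ_enc|/(2πε₀r) = (5.13×10^-7)/(2π·8.85×10^-12·0.0578) = 1.60×10^5 N/C.

1.60e5 V/m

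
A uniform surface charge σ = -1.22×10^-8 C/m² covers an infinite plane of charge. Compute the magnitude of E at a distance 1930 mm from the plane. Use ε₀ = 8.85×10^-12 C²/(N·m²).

|E| ≈ 689 N/C

Choose a cylindrical pillbox piercing the sheet, end faces (area A) parallel to it.
Only the two end caps contribute flux: Φ = 2EA. With Q_enc = σA, Gauss's law gives E = |σ|/(2ε₀).
E = |σ|/(2ε₀) = (1.22×10^-8)/(2·8.85×10^-12) = 689 N/C.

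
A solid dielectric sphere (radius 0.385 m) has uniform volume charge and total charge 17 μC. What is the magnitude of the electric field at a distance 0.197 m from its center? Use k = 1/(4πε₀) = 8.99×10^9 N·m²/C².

|E| ≈ 5.28×10^5 N/C

Use a concentric Gaussian sphere at r = 0.197 m (r < R).
Only the charge within r is enclosed: Q_enc = Q·(r/R)³ = (17 μC)·(0.197 m/0.385 m)³ = 2.278×10^-6 C.
Applying ∮E·dA = Q_enc/ε₀ with Φ = E(4πr²):
E = k|Q_enc|/r² = (8.99×10^9)(2.278×10^-6)/(0.197)² = 5.28×10^5 N/C.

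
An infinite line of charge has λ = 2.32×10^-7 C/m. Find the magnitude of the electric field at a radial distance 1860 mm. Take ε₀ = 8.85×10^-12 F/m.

E = 2.24×10^3 N/C

By cylindrical symmetry E is radial; use a coaxial Gaussian cylinder of radius 1860 mm and length L.
Q_enc = λL, so λ_enc = 2.32×10^-7 C/m.
Applying ∮E·dA = Q_enc/ε₀ with the end caps contributing no flux:
E = |λ_enc|/(2πε₀r) = (2.32×10^-7)/(2π·8.85×10^-12·1.86) = 2.24e3 N/C.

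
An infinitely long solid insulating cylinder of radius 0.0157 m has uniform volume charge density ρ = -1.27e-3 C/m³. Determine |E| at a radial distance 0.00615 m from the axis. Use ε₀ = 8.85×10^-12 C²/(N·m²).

E = 4.41×10^5 N/C

By cylindrical symmetry E is radial; use a coaxial Gaussian cylinder of radius 0.00615 m and length L (r < R).
Enclosed charge per unit length: λ_enc = ρ·πr² = (-1.27×10^-3)π(0.00615)² = -1.509×10^-7 C/m.
Since E is radial and uniform over the curved surface, Φ = E·2πrL = Q_enc/ε₀ = λ_enc L/ε₀.
E = |λ_enc|/(2πε₀r) = (1.509e-7)/(2π·8.85×10^-12·0.00615) = 4.41e5 N/C.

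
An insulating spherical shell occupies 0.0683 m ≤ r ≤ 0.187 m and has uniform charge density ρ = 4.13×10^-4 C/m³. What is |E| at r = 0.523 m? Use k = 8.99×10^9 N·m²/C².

|E| = 3.54×10^5 N/C

Symmetry ⇒ E = E(r) r̂. Gaussian sphere of radius r = 0.523 m (r > 0.187 m, enclosing the whole shell).
Q_enc = ρ·(4π/3)(b³ − a³) = (4.13e-4)·(4π/3)·((0.187)³ − (0.0683)³) = 1.076×10^-5 C.
By Gauss's law, ∮E·dA = E·4πr² = Q_enc/ε₀.
E = k|Q_enc|/r² = (8.99×10^9)(1.076e-5)/(0.523)² = 3.54×10^5 N/C.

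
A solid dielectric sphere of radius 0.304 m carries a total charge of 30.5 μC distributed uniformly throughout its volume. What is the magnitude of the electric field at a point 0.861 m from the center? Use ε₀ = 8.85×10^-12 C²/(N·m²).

Use a concentric Gaussian sphere at r = 0.861 m (r > R, so the entire charge is enclosed).
Q_enc = 30.5 μC = 3.05×10^-5 C.
By Gauss's law, ∮E·dA = E·4πr² = Q_enc/ε₀.
E = |Q_enc|/(4πε₀r²) = (3.05×10^-5)/(4π·8.85×10^-12·(0.861)²) = 3.70e5 N/C.

|E| = 3.70e5 N/C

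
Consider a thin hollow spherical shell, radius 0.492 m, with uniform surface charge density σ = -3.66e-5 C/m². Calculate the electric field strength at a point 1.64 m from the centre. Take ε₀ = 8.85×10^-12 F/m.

Take a concentric spherical Gaussian surface of radius r = 1.64 m (r > 0.492 m).
The entire shell is enclosed: Q_enc = σ·4πR² = (-3.66×10^-5)·4π·(0.492)² = -1.113×10^-4 C.
By Gauss's law, ∮E·dA = E·4πr² = Q_enc/ε₀.
E = |Q_enc|/(4πε₀r²) = (1.113×10^-4)/(4π·8.85×10^-12·(1.64)²) = 3.72e5 N/C.

|E| ≈ 3.72×10^5 N/C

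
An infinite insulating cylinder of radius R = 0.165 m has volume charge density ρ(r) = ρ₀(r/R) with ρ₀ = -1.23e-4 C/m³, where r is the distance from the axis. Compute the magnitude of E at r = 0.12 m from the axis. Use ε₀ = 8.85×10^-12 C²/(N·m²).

Coaxial Gaussian cylinder, radius r = 0.12 m, length L (r < R).
Integrating ρ over the cross-section to radius r: λ_enc = (2πρ₀/R) ∫₀^r r'^2 dr' = 2πρ₀ r^3/(3·R) = -2.698×10^-6 C/m.
By Gauss's law (flux through the curved wall only), E·2πrL = λ_enc L/ε₀.
E = |λ_enc|/(2πε₀r) = (2.698×10^-6)/(2π·8.85×10^-12·0.12) = 4.04×10^5 N/C.

|E| = 4.04×10^5 N/C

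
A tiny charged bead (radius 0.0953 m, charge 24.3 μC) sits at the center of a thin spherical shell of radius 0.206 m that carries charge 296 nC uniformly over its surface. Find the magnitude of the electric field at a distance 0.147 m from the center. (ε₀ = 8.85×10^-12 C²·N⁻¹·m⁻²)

By spherical symmetry E is radial; choose a Gaussian sphere of radius r = 0.147 m (between the bodies, 0.0953 m < r < 0.206 m).
Only the inner charge is enclosed; the outer shell contributes nothing inside itself. Q_enc = 24.3 μC = 2.43×10^-5 C.
Since E is radial and uniform over the Gaussian sphere, Φ = E·4πr² = Q_enc/ε₀.
E = |Q_enc|/(4πε₀r²) = (2.43e-5)/(4π·8.85×10^-12·(0.147)²) = 1.01×10^7 N/C.

|E| ≈ 1.01e7 V/m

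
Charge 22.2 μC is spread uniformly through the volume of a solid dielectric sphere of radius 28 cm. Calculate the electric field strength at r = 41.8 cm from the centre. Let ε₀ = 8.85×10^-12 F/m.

E ≈ 1.14×10^6 N/C

Use a concentric Gaussian sphere at r = 41.8 cm (r > R, so the entire charge is enclosed).
Q_enc = 22.2 μC = 2.22×10^-5 C.
By Gauss's law, ∮E·dA = E·4πr² = Q_enc/ε₀.
E = |Q_enc|/(4πε₀r²) = (2.22e-5)/(4π·8.85×10^-12·(0.418)²) = 1.14×10^6 N/C.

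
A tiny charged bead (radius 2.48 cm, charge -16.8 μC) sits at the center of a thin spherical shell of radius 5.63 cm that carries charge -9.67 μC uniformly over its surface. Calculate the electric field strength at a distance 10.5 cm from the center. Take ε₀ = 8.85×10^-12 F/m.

By spherical symmetry E is radial; choose a Gaussian sphere of radius r = 10.5 cm (r > 5.63 cm, enclosing both).
Q_enc = (-16.8 μC) + (-9.67 μC) = -2.647×10^-5 C.
Applying ∮E·dA = Q_enc/ε₀ with Φ = E(4πr²):
E = |Q_enc|/(4πε₀r²) = (2.647×10^-5)/(4π·8.85×10^-12·(0.105)²) = 2.16e7 N/C.

|E| ≈ 2.16×10^7 V/m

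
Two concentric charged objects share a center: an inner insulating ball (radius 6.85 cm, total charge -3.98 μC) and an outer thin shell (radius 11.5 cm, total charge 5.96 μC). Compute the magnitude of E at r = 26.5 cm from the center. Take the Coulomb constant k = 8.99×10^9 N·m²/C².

E ≈ 2.53×10^5 V/m

By spherical symmetry E is radial; choose a Gaussian sphere of radius r = 26.5 cm (r > 11.5 cm, enclosing both).
Q_enc = (-3.98 μC) + (5.96 μC) = 1.98×10^-6 C.
Gauss's law: E·4πr² = Q_enc/ε₀.
E = k|Q_enc|/r² = (8.99×10^9)(1.98×10^-6)/(0.265)² = 2.53×10^5 N/C.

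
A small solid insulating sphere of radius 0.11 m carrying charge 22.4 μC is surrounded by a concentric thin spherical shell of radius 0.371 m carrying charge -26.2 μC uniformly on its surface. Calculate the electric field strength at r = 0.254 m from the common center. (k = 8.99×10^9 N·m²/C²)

3.12×10^6 N/C

Symmetry ⇒ E = E(r) r̂. Gaussian sphere of radius r = 0.254 m (between the bodies, 0.11 m < r < 0.371 m).
Only the inner charge is enclosed; the outer shell contributes nothing inside itself. Q_enc = 22.4 μC = 2.24×10^-5 C.
Since E is radial and uniform over the Gaussian sphere, Φ = E·4πr² = Q_enc/ε₀.
E = k|Q_enc|/r² = (8.99×10^9)(2.24×10^-5)/(0.254)² = 3.12e6 N/C.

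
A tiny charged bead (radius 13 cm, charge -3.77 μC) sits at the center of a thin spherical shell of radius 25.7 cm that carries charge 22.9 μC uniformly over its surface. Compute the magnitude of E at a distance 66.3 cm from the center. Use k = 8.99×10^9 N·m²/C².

E = 3.91×10^5 V/m

By spherical symmetry E is radial; choose a Gaussian sphere of radius r = 66.3 cm (r > 25.7 cm, enclosing both).
Q_enc = (-3.77 μC) + (22.9 μC) = 1.913×10^-5 C.
Since E is radial and uniform over the Gaussian sphere, Φ = E·4πr² = Q_enc/ε₀.
E = k|Q_enc|/r² = (8.99×10^9)(1.913×10^-5)/(0.663)² = 3.91e5 N/C.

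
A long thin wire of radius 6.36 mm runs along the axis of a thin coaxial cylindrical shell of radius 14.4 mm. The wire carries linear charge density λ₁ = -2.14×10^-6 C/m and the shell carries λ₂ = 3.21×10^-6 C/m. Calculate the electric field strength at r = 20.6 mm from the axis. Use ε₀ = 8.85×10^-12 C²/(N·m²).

E ≈ 9.34e5 N/C

Choose a coaxial cylinder of radius r = 20.6 mm (arbitrary length L) as the Gaussian surface (r > 14.4 mm, enclosing both).
λ_enc = λ₁ + λ₂ = (-2.14e-6) + (3.21×10^-6) = 1.07×10^-6 C/m.
By Gauss's law (flux through the curved wall only), E·2πrL = λ_enc L/ε₀.
E = |λ_enc|/(2πε₀r) = (1.07×10^-6)/(2π·8.85×10^-12·0.0206) = 9.34e5 N/C.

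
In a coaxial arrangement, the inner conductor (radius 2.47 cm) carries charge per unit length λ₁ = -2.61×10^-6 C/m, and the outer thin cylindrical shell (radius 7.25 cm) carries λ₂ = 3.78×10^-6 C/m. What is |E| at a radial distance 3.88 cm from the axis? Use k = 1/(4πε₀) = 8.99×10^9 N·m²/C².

Choose a coaxial cylinder of radius r = 3.88 cm (arbitrary length L) as the Gaussian surface (between the conductors, 2.47 cm < r < 7.25 cm).
Only the inner wire is enclosed; the outer shell contributes nothing inside itself. λ_enc = λ₁ = -2.61×10^-6 C/m.
Since E is radial and uniform over the curved surface, Φ = E·2πrL = Q_enc/ε₀ = λ_enc L/ε₀.
E = 2k|λ_enc|/r = 2(8.99×10^9)(2.61×10^-6)/(0.0388) = 1.21×10^6 N/C.

1.21e6 N/C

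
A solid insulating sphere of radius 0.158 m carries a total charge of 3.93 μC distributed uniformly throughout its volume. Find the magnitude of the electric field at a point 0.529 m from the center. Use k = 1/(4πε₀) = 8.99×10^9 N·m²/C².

Use a concentric Gaussian sphere at r = 0.529 m (r > R, so the entire charge is enclosed).
Q_enc = 3.93 μC = 3.93×10^-6 C.
Since E is radial and uniform over the Gaussian sphere, Φ = E·4πr² = Q_enc/ε₀.
E = k|Q_enc|/r² = (8.99×10^9)(3.93e-6)/(0.529)² = 1.26×10^5 N/C.

1.26×10^5 V/m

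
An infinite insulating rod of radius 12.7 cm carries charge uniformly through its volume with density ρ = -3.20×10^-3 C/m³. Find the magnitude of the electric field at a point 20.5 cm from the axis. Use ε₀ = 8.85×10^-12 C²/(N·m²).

E ≈ 1.42e7 V/m

Choose a coaxial cylinder of radius r = 20.5 cm (arbitrary length L) as the Gaussian surface (r > 12.7 cm, full cross-section enclosed).
λ_enc = ρ·πR² = (-3.20×10^-3)π(0.127)² = -1.621×10^-4 C/m.
Applying ∮E·dA = Q_enc/ε₀ with the end caps contributing no flux:
E = |λ_enc|/(2πε₀r) = (1.621×10^-4)/(2π·8.85×10^-12·0.205) = 1.42×10^7 N/C.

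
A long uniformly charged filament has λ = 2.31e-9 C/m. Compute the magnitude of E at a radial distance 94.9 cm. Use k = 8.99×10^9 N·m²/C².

Choose a coaxial cylinder of radius r = 94.9 cm (arbitrary length L) as the Gaussian surface.
Q_enc = λL, so λ_enc = 2.31×10^-9 C/m.
By Gauss's law (flux through the curved wall only), E·2πrL = λ_enc L/ε₀.
E = 2k|λ_enc|/r = 2(8.99×10^9)(2.31e-9)/(0.949) = 43.8 N/C.

E = 43.8 N/C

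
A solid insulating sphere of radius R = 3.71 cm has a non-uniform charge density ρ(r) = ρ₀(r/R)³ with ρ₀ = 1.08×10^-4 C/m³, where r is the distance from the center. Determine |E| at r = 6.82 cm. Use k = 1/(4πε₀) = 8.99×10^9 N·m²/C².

Use a concentric Gaussian sphere at r = 6.82 cm (r > R, all charge enclosed).
Q_enc = 4π ∫₀^R ρ₀(r'/R)^3 r'² dr' = 4πρ₀R³/6 = 1.155e-8 C.
Since E is radial and uniform over the Gaussian sphere, Φ = E·4πr² = Q_enc/ε₀.
E = k|Q_enc|/r² = (8.99×10^9)(1.155e-8)/(0.0682)² = 2.23×10^4 N/C.

|E| ≈ 2.23e4 N/C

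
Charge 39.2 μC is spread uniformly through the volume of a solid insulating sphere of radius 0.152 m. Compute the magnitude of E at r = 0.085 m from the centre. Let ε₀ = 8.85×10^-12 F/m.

8.53×10^6 N/C

Symmetry ⇒ E = E(r) r̂. Gaussian sphere of radius r = 0.085 m (r < R).
Only the charge within r is enclosed: Q_enc = Q·(r/R)³ = (39.2 μC)·(0.085 m/0.152 m)³ = 6.855×10^-6 C.
Since E is radial and uniform over the Gaussian sphere, Φ = E·4πr² = Q_enc/ε₀.
E = |Q_enc|/(4πε₀r²) = (6.855×10^-6)/(4π·8.85×10^-12·(0.085)²) = 8.53e6 N/C.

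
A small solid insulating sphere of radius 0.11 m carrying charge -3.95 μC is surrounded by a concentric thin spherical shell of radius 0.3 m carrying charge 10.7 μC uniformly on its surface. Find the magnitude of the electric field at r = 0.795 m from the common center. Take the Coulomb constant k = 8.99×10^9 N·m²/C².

9.60×10^4 N/C

Symmetry ⇒ E = E(r) r̂. Gaussian sphere of radius r = 0.795 m (r > 0.3 m, enclosing both).
Q_enc = (-3.95 μC) + (10.7 μC) = 6.75×10^-6 C.
By Gauss's law, ∮E·dA = E·4πr² = Q_enc/ε₀.
E = k|Q_enc|/r² = (8.99×10^9)(6.75e-6)/(0.795)² = 9.60e4 N/C.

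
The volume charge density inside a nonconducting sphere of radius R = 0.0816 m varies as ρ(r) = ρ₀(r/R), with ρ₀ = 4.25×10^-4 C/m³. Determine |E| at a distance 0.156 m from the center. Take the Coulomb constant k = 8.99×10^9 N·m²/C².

E = 2.68×10^5 V/m

Take a concentric spherical Gaussian surface of radius r = 0.156 m (r > R, all charge enclosed).
Q_enc = 4π ∫₀^R ρ₀(r'/R)^1 r'² dr' = 4πρ₀R³/4 = 7.255×10^-7 C.
Applying ∮E·dA = Q_enc/ε₀ with Φ = E(4πr²):
E = k|Q_enc|/r² = (8.99×10^9)(7.255×10^-7)/(0.156)² = 2.68e5 N/C.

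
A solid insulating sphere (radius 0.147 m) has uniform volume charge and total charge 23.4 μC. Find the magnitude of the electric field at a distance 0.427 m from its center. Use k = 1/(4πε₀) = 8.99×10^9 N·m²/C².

By spherical symmetry E is radial; choose a Gaussian sphere of radius r = 0.427 m (r > R, so the entire charge is enclosed).
Q_enc = 23.4 μC = 2.34×10^-5 C.
Since E is radial and uniform over the Gaussian sphere, Φ = E·4πr² = Q_enc/ε₀.
E = k|Q_enc|/r² = (8.99×10^9)(2.34×10^-5)/(0.427)² = 1.15e6 N/C.

|E| ≈ 1.15×10^6 N/C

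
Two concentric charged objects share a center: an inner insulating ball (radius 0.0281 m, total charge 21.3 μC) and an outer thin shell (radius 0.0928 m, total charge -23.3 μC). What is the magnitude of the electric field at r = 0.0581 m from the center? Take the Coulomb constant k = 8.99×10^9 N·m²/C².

Take a concentric spherical Gaussian surface of radius r = 0.0581 m (between the bodies, 0.0281 m < r < 0.0928 m).
The shell at 0.0928 m lies outside the Gaussian surface, so Q_enc = 21.3 μC = 2.13×10^-5 C.
By Gauss's law, ∮E·dA = E·4πr² = Q_enc/ε₀.
E = k|Q_enc|/r² = (8.99×10^9)(2.13×10^-5)/(0.0581)² = 5.67×10^7 N/C.

5.67×10^7 V/m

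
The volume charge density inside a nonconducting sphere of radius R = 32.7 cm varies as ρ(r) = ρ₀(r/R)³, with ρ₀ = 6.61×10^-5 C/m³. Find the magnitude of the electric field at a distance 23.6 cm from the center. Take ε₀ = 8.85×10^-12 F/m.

By spherical symmetry E is radial; choose a Gaussian sphere of radius r = 23.6 cm (r < R).
Integrate the density: Q_enc = 4π ∫₀^r ρ₀(r'/R)^3 r'² dr' = 4πρ₀ r^6/(6·R³) = 6.841×10^-7 C.
By Gauss's law, ∮E·dA = E·4πr² = Q_enc/ε₀.
E = |Q_enc|/(4πε₀r²) = (6.841×10^-7)/(4π·8.85×10^-12·(0.236)²) = 1.10×10^5 N/C.

|E| ≈ 1.10×10^5 V/m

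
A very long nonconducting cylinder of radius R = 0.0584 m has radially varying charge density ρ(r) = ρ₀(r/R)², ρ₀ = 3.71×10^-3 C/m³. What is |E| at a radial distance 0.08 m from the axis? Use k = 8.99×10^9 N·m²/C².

|E| = 4.47×10^6 V/m

Coaxial Gaussian cylinder, radius r = 0.08 m, length L (r > R, full charge per length enclosed).
λ_enc = 2π ∫₀^R ρ₀(r'/R)^2 r' dr' = 2πρ₀R²/4 = 1.988e-5 C/m.
By Gauss's law (flux through the curved wall only), E·2πrL = λ_enc L/ε₀.
E = 2k|λ_enc|/r = 2(8.99×10^9)(1.988×10^-5)/(0.08) = 4.47e6 N/C.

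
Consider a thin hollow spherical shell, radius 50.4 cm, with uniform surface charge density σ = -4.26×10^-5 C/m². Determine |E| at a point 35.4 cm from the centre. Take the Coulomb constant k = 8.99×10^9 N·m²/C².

Use a concentric Gaussian sphere at r = 35.4 cm (inside the shell, r < 50.4 cm).
No charge lies within this surface, so Q_enc = 0 and Gauss's law gives E·4πr² = 0 ⇒ E = 0.

E = 0 (no enclosed charge)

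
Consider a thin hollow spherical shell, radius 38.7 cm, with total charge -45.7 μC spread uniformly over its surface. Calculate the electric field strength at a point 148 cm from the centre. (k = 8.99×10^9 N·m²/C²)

By spherical symmetry E is radial; choose a Gaussian sphere of radius r = 148 cm (r > 38.7 cm).
The entire shell is enclosed: Q_enc = -4.57e-5 C.
Gauss's law: E·4πr² = Q_enc/ε₀.
E = k|Q_enc|/r² = (8.99×10^9)(4.57×10^-5)/(1.48)² = 1.88×10^5 N/C.

E ≈ 1.88×10^5 V/m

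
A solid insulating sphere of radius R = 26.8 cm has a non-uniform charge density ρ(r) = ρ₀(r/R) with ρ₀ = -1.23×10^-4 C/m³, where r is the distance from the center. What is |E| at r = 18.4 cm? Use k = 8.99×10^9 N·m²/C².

By spherical symmetry E is radial; choose a Gaussian sphere of radius r = 18.4 cm (r < R).
Q_enc = ∫₀^r ρ(r')·4πr'² dr' = (4πρ₀/R) ∫₀^r r'^3 dr' = 4πρ₀ r^4/(4·R) = -1.653×10^-6 C.
Since E is radial and uniform over the Gaussian sphere, Φ = E·4πr² = Q_enc/ε₀.
E = k|Q_enc|/r² = (8.99×10^9)(1.653×10^-6)/(0.184)² = 4.39×10^5 N/C.

|E| ≈ 4.39×10^5 N/C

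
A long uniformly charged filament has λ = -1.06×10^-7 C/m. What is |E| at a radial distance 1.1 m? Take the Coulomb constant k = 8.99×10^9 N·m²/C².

By cylindrical symmetry E is radial; use a coaxial Gaussian cylinder of radius 1.1 m and length L.
Q_enc = λL, so λ_enc = -1.06×10^-7 C/m.
By Gauss's law (flux through the curved wall only), E·2πrL = λ_enc L/ε₀.
E = 2k|λ_enc|/r = 2(8.99×10^9)(1.06e-7)/(1.1) = 1.73×10^3 N/C.

E ≈ 1.73×10^3 N/C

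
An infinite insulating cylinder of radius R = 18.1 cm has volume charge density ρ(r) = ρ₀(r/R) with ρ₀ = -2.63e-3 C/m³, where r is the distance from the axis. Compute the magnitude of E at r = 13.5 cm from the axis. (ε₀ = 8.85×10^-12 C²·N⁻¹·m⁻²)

Coaxial Gaussian cylinder, radius r = 13.5 cm, length L (r < R).
Integrating ρ over the cross-section to radius r: λ_enc = (2πρ₀/R) ∫₀^r r'^2 dr' = 2πρ₀ r^3/(3·R) = -7.488×10^-5 C/m.
Gauss's law: E·2πrL = λ_enc L/ε₀.
E = |λ_enc|/(2πε₀r) = (7.488×10^-5)/(2π·8.85×10^-12·0.135) = 9.97e6 N/C.

|E| ≈ 9.97×10^6 N/C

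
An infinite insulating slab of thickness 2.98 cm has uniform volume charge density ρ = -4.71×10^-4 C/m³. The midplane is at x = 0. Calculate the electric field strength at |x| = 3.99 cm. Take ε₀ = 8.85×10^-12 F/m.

|E| = 7.93×10^5 N/C

The point |x| = 3.99 cm lies outside the slab (half-thickness 0.0149 m). A symmetric pillbox spanning the full slab encloses Q_enc = ρ·d·A.
Flux = 2EA ⇒ E = |ρ|d/(2ε₀), independent of distance outside.
E = (4.71×10^-4)(0.0298)/(2·8.85×10^-12) = 7.93×10^5 N/C.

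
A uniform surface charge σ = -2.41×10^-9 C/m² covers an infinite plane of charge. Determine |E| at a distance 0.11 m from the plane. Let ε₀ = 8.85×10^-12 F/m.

E = 136 N/C

The symmetry is planar: E is normal to the sheet and the same magnitude on both sides. Take a pillbox straddling the sheet with end-cap area A.
Only the two end caps contribute flux: Φ = 2EA. With Q_enc = σA, Gauss's law gives E = |σ|/(2ε₀).
E = |σ|/(2ε₀) = (2.41×10^-9)/(2·8.85×10^-12) = 136 N/C.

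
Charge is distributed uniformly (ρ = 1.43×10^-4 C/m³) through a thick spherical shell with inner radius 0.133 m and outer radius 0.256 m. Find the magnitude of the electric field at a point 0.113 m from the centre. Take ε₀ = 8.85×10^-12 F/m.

|E| = 0 N/C

Take a concentric spherical Gaussian surface of radius r = 0.113 m (r < 0.133 m, inside the empty cavity).
Q_enc = 0 (all charge lies at larger r); Gauss's law gives E = 0.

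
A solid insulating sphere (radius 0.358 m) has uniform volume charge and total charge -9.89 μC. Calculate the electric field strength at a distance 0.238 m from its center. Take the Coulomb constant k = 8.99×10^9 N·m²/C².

Use a concentric Gaussian sphere at r = 0.238 m (r < R).
For a uniform sphere the enclosed fraction is (r/R)³, so Q_enc = (-9.89 μC)(0.238/0.358)³ = -2.906e-6 C.
Applying ∮E·dA = Q_enc/ε₀ with Φ = E(4πr²):
E = k|Q_enc|/r² = (8.99×10^9)(2.906×10^-6)/(0.238)² = 4.61×10^5 N/C.

|E| = 4.61×10^5 N/C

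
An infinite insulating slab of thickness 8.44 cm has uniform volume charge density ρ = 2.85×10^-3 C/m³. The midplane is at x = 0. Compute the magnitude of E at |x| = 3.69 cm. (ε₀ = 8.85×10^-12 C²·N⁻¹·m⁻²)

By symmetry E is perpendicular to the slab. A Gaussian pillbox from −3.69 cm to +3.69 cm (face area A) lies entirely within the slab.
Q_enc = ρ·(2x)·A and flux = 2EA, so 2EA = 2ρxA/ε₀ ⇒ E = |ρ|x/ε₀.
E = (2.85×10^-3)(0.0369)/(8.85×10^-12) = 1.19×10^7 N/C.

1.19×10^7 N/C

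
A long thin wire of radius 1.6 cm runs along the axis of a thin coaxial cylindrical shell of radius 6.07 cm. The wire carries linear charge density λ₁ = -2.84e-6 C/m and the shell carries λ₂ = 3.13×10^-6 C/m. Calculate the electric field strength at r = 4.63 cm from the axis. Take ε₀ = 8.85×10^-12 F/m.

1.10e6 N/C

By cylindrical symmetry E is radial; use a coaxial Gaussian cylinder of radius 4.63 cm and length L (between the conductors, 1.6 cm < r < 6.07 cm).
Only the inner wire is enclosed; the outer shell contributes nothing inside itself. λ_enc = λ₁ = -2.84×10^-6 C/m.
By Gauss's law (flux through the curved wall only), E·2πrL = λ_enc L/ε₀.
E = |λ_enc|/(2πε₀r) = (2.84×10^-6)/(2π·8.85×10^-12·0.0463) = 1.10×10^6 N/C.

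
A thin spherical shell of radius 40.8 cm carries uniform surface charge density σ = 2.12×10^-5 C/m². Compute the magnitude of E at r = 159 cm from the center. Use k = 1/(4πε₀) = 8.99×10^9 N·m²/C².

Symmetry ⇒ E = E(r) r̂. Gaussian sphere of radius r = 159 cm (r > 40.8 cm).
The entire shell is enclosed: Q_enc = σ·4πR² = (2.12×10^-5)·4π·(0.408)² = 4.435e-5 C.
Gauss's law: E·4πr² = Q_enc/ε₀.
E = k|Q_enc|/r² = (8.99×10^9)(4.435×10^-5)/(1.59)² = 1.58×10^5 N/C.

E ≈ 1.58e5 N/C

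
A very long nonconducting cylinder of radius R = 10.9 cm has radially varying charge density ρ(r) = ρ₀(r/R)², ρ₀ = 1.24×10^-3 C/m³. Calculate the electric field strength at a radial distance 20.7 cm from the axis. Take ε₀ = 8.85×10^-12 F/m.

Choose a coaxial cylinder of radius r = 20.7 cm (arbitrary length L) as the Gaussian surface (r > R, full charge per length enclosed).
λ_enc = 2π ∫₀^R ρ₀(r'/R)^2 r' dr' = 2πρ₀R²/4 = 2.314e-5 C/m.
Since E is radial and uniform over the curved surface, Φ = E·2πrL = Q_enc/ε₀ = λ_enc L/ε₀.
E = |λ_enc|/(2πε₀r) = (2.314×10^-5)/(2π·8.85×10^-12·0.207) = 2.01e6 N/C.

E = 2.01×10^6 N/C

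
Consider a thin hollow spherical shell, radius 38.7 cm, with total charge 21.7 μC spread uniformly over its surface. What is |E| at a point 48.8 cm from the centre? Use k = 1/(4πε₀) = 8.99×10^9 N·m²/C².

E = 8.19×10^5 N/C

By spherical symmetry E is radial; choose a Gaussian sphere of radius r = 48.8 cm (r > 38.7 cm).
The entire shell is enclosed: Q_enc = 2.17×10^-5 C.
Since E is radial and uniform over the Gaussian sphere, Φ = E·4πr² = Q_enc/ε₀.
E = k|Q_enc|/r² = (8.99×10^9)(2.17×10^-5)/(0.488)² = 8.19e5 N/C.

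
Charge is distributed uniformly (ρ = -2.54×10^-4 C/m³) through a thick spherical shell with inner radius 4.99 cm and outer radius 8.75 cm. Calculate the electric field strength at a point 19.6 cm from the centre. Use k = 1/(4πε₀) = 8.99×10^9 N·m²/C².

Symmetry ⇒ E = E(r) r̂. Gaussian sphere of radius r = 19.6 cm (r > 8.75 cm, enclosing the whole shell).
Q_enc = ρ·(4π/3)(b³ − a³) = (-2.54×10^-4)·(4π/3)·((0.0875)³ − (0.0499)³) = -5.806e-7 C.
Gauss's law: E·4πr² = Q_enc/ε₀.
E = k|Q_enc|/r² = (8.99×10^9)(5.806×10^-7)/(0.196)² = 1.36e5 N/C.

|E| ≈ 1.36×10^5 N/C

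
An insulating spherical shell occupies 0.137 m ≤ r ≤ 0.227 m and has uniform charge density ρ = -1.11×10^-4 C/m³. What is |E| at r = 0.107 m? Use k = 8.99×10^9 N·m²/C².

Symmetry ⇒ E = E(r) r̂. Gaussian sphere of radius r = 0.107 m (r < 0.137 m, inside the empty cavity).
Q_enc = 0 (all charge lies at larger r); Gauss's law gives E = 0.

E = 0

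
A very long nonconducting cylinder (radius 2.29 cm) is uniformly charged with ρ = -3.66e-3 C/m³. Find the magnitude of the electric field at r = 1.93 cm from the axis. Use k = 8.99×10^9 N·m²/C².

By cylindrical symmetry E is radial; use a coaxial Gaussian cylinder of radius 1.93 cm and length L (r < R).
Enclosed charge per unit length: λ_enc = ρ·πr² = (-3.66×10^-3)π(0.0193)² = -4.283×10^-6 C/m.
Since E is radial and uniform over the curved surface, Φ = E·2πrL = Q_enc/ε₀ = λ_enc L/ε₀.
E = 2k|λ_enc|/r = 2(8.99×10^9)(4.283×10^-6)/(0.0193) = 3.99×10^6 N/C.

E ≈ 3.99e6 V/m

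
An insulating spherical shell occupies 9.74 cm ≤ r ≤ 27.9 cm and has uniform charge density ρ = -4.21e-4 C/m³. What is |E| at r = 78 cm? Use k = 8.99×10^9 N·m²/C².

|E| = 5.42e5 V/m

Use a concentric Gaussian sphere at r = 78 cm (r > 27.9 cm, enclosing the whole shell).
Q_enc = ρ·(4π/3)(b³ − a³) = (-4.21e-4)·(4π/3)·((0.279)³ − (0.0974)³) = -3.667×10^-5 C.
Applying ∮E·dA = Q_enc/ε₀ with Φ = E(4πr²):
E = k|Q_enc|/r² = (8.99×10^9)(3.667×10^-5)/(0.78)² = 5.42e5 N/C.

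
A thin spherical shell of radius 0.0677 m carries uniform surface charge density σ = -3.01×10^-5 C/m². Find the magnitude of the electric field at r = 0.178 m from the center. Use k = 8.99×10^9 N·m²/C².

4.92×10^5 N/C

By spherical symmetry E is radial; choose a Gaussian sphere of radius r = 0.178 m (r > 0.0677 m).
The entire shell is enclosed: Q_enc = σ·4πR² = (-3.01e-5)·4π·(0.0677)² = -1.734e-6 C.
By Gauss's law, ∮E·dA = E·4πr² = Q_enc/ε₀.
E = k|Q_enc|/r² = (8.99×10^9)(1.734×10^-6)/(0.178)² = 4.92×10^5 N/C.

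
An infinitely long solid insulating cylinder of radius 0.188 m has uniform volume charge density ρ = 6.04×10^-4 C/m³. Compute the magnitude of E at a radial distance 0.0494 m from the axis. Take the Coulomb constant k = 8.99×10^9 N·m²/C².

E = 1.69e6 V/m

By cylindrical symmetry E is radial; use a coaxial Gaussian cylinder of radius 0.0494 m and length L (r < R).
Enclosed charge per unit length: λ_enc = ρ·πr² = (6.04×10^-4)π(0.0494)² = 4.631×10^-6 C/m.
Gauss's law: E·2πrL = λ_enc L/ε₀.
E = 2k|λ_enc|/r = 2(8.99×10^9)(4.631×10^-6)/(0.0494) = 1.69×10^6 N/C.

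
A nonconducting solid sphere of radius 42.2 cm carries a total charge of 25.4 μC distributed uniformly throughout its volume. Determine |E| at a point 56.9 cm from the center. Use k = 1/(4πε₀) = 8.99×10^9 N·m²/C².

E = 7.05×10^5 N/C

Symmetry ⇒ E = E(r) r̂. Gaussian sphere of radius r = 56.9 cm (r > R, so the entire charge is enclosed).
Q_enc = 25.4 μC = 2.54×10^-5 C.
Since E is radial and uniform over the Gaussian sphere, Φ = E·4πr² = Q_enc/ε₀.
E = k|Q_enc|/r² = (8.99×10^9)(2.54e-5)/(0.569)² = 7.05×10^5 N/C.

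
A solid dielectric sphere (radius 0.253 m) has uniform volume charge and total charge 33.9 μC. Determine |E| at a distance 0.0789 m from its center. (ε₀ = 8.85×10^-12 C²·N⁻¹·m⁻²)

By spherical symmetry E is radial; choose a Gaussian sphere of radius r = 0.0789 m (r < R).
For a uniform sphere the enclosed fraction is (r/R)³, so Q_enc = (33.9 μC)(0.0789/0.253)³ = 1.028×10^-6 C.
Gauss's law: E·4πr² = Q_enc/ε₀.
E = |Q_enc|/(4πε₀r²) = (1.028e-6)/(4π·8.85×10^-12·(0.0789)²) = 1.49×10^6 N/C.

1.49×10^6 V/m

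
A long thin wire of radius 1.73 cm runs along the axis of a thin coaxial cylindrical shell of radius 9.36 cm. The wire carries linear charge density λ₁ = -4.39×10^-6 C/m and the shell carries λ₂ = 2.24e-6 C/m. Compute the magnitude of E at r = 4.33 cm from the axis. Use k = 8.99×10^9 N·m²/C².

Coaxial Gaussian cylinder, radius r = 4.33 cm, length L (between the conductors, 1.73 cm < r < 9.36 cm).
The shell at 9.36 cm lies outside the Gaussian surface, so λ_enc = λ₁ = -4.39×10^-6 C/m.
Since E is radial and uniform over the curved surface, Φ = E·2πrL = Q_enc/ε₀ = λ_enc L/ε₀.
E = 2k|λ_enc|/r = 2(8.99×10^9)(4.39e-6)/(0.0433) = 1.82×10^6 N/C.

|E| = 1.82e6 N/C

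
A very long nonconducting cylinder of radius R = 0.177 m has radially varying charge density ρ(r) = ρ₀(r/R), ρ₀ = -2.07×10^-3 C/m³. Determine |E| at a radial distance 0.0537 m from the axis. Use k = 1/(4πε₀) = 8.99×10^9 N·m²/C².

Coaxial Gaussian cylinder, radius r = 0.0537 m, length L (r < R).
Integrating ρ over the cross-section to radius r: λ_enc = (2πρ₀/R) ∫₀^r r'^2 dr' = 2πρ₀ r^3/(3·R) = -3.793×10^-6 C/m.
Since E is radial and uniform over the curved surface, Φ = E·2πrL = Q_enc/ε₀ = λ_enc L/ε₀.
E = 2k|λ_enc|/r = 2(8.99×10^9)(3.793×10^-6)/(0.0537) = 1.27×10^6 N/C.

1.27×10^6 N/C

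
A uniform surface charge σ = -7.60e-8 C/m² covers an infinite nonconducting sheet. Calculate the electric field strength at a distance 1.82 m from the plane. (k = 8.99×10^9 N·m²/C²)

The symmetry is planar: E is normal to the sheet and the same magnitude on both sides. Take a pillbox straddling the sheet with end-cap area A.
Only the two end caps contribute flux: Φ = 2EA. With Q_enc = σA, Gauss's law gives E = |σ|/(2ε₀).
E = 2πk|σ| = 2π(8.99×10^9)(7.60×10^-8) = 4.29×10^3 N/C.

4.29×10^3 N/C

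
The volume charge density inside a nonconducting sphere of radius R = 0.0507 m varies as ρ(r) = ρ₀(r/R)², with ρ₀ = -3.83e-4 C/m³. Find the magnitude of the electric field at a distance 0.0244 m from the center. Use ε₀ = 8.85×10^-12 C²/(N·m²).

|E| = 4.89e4 N/C

Take a concentric spherical Gaussian surface of radius r = 0.0244 m (r < R).
Q_enc = ∫₀^r ρ(r')·4πr'² dr' = (4πρ₀/R²) ∫₀^r r'^4 dr' = 4πρ₀ r^5/(5·R²) = -3.239×10^-9 C.
Applying ∮E·dA = Q_enc/ε₀ with Φ = E(4πr²):
E = |Q_enc|/(4πε₀r²) = (3.239e-9)/(4π·8.85×10^-12·(0.0244)²) = 4.89×10^4 N/C.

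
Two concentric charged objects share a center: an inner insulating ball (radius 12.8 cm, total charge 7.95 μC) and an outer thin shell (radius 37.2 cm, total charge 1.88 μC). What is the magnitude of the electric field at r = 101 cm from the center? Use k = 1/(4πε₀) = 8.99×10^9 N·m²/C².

Symmetry ⇒ E = E(r) r̂. Gaussian sphere of radius r = 101 cm (r > 37.2 cm, enclosing both).
Q_enc = (7.95 μC) + (1.88 μC) = 9.83×10^-6 C.
Applying ∮E·dA = Q_enc/ε₀ with Φ = E(4πr²):
E = k|Q_enc|/r² = (8.99×10^9)(9.83×10^-6)/(1.01)² = 8.66×10^4 N/C.

|E| = 8.66e4 N/C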